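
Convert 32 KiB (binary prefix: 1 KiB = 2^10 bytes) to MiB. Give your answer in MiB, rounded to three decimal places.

32 KiB = 32 × 2^10 bytes = 32,768 bytes
1 MiB = 2^20 bytes = 1,048,576 bytes
32,768 / 1,048,576 = 0.031 MiB

0.031 MiB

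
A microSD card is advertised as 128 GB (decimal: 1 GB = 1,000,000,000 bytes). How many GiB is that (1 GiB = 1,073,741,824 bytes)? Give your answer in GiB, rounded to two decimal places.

119.21 GiB

128 GB = 128 × 10^9 bytes = 128,000,000,000 bytes
1 GiB = 1,073,741,824 bytes
128,000,000,000 / 1,073,741,824 = 119.21 GiB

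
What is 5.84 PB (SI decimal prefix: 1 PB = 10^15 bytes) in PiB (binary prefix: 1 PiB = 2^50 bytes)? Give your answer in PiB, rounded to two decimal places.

5.19 PiB

5.84 PB × 1,000,000,000,000,000 bytes/PB = 5,840,000,000,000,000 bytes
1 PiB = 2^50 bytes = 1,125,899,906,842,624 bytes
5,840,000,000,000,000 / 1,125,899,906,842,624 = 5.19 PiB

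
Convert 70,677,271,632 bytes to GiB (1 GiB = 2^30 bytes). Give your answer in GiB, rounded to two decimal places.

70,677,271,632 bytes given.
1 GiB = 2^30 bytes = 1,073,741,824 bytes
70,677,271,632 / 1,073,741,824 = 65.82 GiB

65.82 GiB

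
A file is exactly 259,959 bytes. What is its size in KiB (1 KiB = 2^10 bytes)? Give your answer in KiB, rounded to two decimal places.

259,959 bytes given.
1 KiB = 2^10 bytes = 1,024 bytes
259,959 / 1,024 = 253.87 KiB

253.87 KiB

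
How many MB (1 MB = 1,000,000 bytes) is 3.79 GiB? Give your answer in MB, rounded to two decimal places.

4,069.48 MB

3.79 GiB × 1,073,741,824 bytes/GiB = 4,069,481,512.96 bytes
1 MB = 10^6 bytes = 1,000,000 bytes
4,069,481,512.96 / 1,000,000 = 4,069.48 MB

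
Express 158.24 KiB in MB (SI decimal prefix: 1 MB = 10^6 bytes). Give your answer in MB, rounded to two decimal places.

158.24 KiB = 158.24 × 2^10 bytes = 162,037.76 bytes
1 MB = 1,000,000 bytes
162,037.76 / 1,000,000 = 0.16 MB

0.16 MB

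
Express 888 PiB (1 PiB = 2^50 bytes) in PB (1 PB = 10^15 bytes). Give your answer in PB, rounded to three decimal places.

888 PiB = 888 × 2^50 bytes = 999,799,117,276,250,112 bytes
1 PB = 10^15 bytes = 1,000,000,000,000,000 bytes
999,799,117,276,250,112 / 1,000,000,000,000,000 = 999.799 PB

999.799 PB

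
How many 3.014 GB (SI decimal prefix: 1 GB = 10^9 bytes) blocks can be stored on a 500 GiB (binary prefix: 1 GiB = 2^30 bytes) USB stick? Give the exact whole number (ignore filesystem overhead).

178

Capacity: 500 GiB = 536,870,912,000 bytes
Per item: 3.014 GB = 3,014,000,000 bytes
⌊536,870,912,000 / 3,014,000,000⌋ = 178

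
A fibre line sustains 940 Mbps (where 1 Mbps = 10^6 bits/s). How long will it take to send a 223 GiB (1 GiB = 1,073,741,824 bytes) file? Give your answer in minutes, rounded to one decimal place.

34.0 minutes

223 GiB = 239,444,426,752 bytes = 1,915,555,414,016 bits
940 Mbps = 940,000,000 bits/s
time = 1,915,555,414,016 / 940,000,000 = 2,037.82 s
2,037.82 s / 60 = 34.0 minutes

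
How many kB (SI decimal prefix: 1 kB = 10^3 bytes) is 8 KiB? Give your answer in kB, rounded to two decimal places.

8 KiB × 1,024 bytes/KiB = 8,192 bytes
1 kB = 10^3 bytes = 1,000 bytes
8,192 / 1,000 = 8.19 kB

8.19 kB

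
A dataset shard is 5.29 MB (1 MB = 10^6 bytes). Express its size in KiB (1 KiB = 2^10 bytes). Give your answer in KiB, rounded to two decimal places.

5.29 MB = 5.29 × 10^6 bytes = 5,290,000 bytes
1 KiB = 1,024 bytes
5,290,000 / 1,024 = 5,166.02 KiB

5,166.02 KiB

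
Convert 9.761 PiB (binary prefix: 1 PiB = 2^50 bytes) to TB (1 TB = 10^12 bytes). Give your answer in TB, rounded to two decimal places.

10,989.91 TB

9.761 PiB × 1,125,899,906,842,624 bytes/PiB = 10,989,908,990,690,852.864 bytes
1 TB = 1,000,000,000,000 bytes
10,989,908,990,690,852.864 / 1,000,000,000,000 = 10,989.91 TB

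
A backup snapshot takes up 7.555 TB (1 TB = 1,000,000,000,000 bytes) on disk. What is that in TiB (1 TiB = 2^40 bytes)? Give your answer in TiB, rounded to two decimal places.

6.87 TiB

7.555 TB = 7.555 × 10^12 bytes = 7,555,000,000,000 bytes
1 TiB = 2^40 bytes = 1,099,511,627,776 bytes
7,555,000,000,000 / 1,099,511,627,776 = 6.87 TiB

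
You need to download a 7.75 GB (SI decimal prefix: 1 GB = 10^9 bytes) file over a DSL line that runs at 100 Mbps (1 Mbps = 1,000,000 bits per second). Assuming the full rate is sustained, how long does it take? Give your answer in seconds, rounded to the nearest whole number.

7.75 GB = 7,750,000,000 bytes = 62,000,000,000 bits
100 Mbps = 100,000,000 bits/s
time = 62,000,000,000 / 100,000,000 = 620 s

620 seconds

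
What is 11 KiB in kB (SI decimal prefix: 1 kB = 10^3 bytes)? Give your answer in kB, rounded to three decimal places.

11 KiB = 11 × 2^10 bytes = 11,264 bytes
1 kB = 1,000 bytes
11,264 / 1,000 = 11.264 kB

11.264 kB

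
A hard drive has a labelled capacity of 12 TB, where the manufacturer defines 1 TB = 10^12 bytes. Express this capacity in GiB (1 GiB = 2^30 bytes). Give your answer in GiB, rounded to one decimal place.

11,175.9 GiB

12 TB = 12 × 10^12 bytes = 12,000,000,000,000 bytes
1 GiB = 2^30 bytes = 1,073,741,824 bytes
12,000,000,000,000 / 1,073,741,824 = 11,175.9 GiB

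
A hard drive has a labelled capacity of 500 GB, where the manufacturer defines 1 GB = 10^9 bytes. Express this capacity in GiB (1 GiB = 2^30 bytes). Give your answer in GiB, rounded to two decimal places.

465.66 GiB

500 GB = 500 × 10^9 bytes = 500,000,000,000 bytes
1 GiB = 2^30 bytes = 1,073,741,824 bytes
500,000,000,000 / 1,073,741,824 = 465.66 GiB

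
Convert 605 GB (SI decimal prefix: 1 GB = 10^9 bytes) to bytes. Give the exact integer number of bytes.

605 × 1,000,000,000 = 605,000,000,000 bytes  (1 GB = 10^9 bytes)

605,000,000,000 bytes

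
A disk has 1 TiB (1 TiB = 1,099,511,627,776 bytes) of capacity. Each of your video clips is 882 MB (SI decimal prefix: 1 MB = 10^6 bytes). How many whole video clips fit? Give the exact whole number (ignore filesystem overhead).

Capacity: 1 TiB = 1,099,511,627,776 bytes
Per item: 882 MB = 882,000,000 bytes
⌊1,099,511,627,776 / 882,000,000⌋ = 1,246

1,246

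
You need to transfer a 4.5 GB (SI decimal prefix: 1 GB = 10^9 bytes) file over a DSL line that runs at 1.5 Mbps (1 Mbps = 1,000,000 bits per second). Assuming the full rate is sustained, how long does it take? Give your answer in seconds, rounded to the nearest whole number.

4.5 GB = 4,500,000,000 bytes = 36,000,000,000 bits
1.5 Mbps = 1,500,000 bits/s
time = 36,000,000,000 / 1,500,000 = 24,000 s

24,000 seconds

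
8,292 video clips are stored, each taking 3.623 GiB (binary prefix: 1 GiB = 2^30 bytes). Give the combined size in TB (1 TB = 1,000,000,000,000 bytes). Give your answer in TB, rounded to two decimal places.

32.26 TB

Total = 8,292 × 3.623 GiB = 30041.916 GiB
= 30041.916 × 1,073,741,824 bytes = 32,257,261,682,294.784 bytes
1 TB = 1,000,000,000,000 bytes
32,257,261,682,294.784 / 1,000,000,000,000 = 32.26 TB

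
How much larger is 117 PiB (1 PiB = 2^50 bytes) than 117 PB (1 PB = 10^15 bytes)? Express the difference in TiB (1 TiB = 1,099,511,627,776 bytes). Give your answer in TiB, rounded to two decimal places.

117 PiB = 117 × 1,125,899,906,842,624 = 131,730,289,100,587,008 bytes
117 PB = 117 × 1,000,000,000,000,000 = 117,000,000,000,000,000 bytes
difference = 14,730,289,100,587,008 bytes
14,730,289,100,587,008 / 1,099,511,627,776 = 13,397.12 TiB

13,397.12 TiB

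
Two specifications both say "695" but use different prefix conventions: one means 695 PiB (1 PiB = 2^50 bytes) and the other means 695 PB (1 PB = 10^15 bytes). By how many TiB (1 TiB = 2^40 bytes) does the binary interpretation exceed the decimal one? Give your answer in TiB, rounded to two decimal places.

695 PiB = 695 × 1,125,899,906,842,624 = 782,500,435,255,623,680 bytes
695 PB = 695 × 1,000,000,000,000,000 = 695,000,000,000,000,000 bytes
difference = 87,500,435,255,623,680 bytes
87,500,435,255,623,680 / 1,099,511,627,776 = 79,581.18 TiB

79,581.18 TiB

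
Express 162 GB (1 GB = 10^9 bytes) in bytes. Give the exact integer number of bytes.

162 × 1,000,000,000 = 162,000,000,000 bytes

162,000,000,000 bytes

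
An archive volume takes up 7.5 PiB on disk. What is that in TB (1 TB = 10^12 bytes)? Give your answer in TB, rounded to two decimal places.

7.5 PiB = 7.5 × 2^50 bytes = 8,444,249,301,319,680 bytes
1 TB = 10^12 bytes = 1,000,000,000,000 bytes
8,444,249,301,319,680 / 1,000,000,000,000 = 8,444.25 TB

8,444.25 TB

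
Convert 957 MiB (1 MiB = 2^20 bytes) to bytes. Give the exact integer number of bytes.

1,003,487,232 bytes

957 × 1,048,576 = 1,003,487,232 bytes  (1 MiB = 2^20 bytes)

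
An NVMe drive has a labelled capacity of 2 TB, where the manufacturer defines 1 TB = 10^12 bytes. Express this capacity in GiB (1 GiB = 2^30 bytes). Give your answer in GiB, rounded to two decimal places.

2 TB = 2 × 10^12 bytes = 2,000,000,000,000 bytes
1 GiB = 2^30 bytes = 1,073,741,824 bytes
2,000,000,000,000 / 1,073,741,824 = 1,862.65 GiB

1,862.65 GiB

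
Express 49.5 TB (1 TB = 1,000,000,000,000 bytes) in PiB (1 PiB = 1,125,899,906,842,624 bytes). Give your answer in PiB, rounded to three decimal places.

49.5 TB = 49.5 × 10^12 bytes = 49,500,000,000,000 bytes
1 PiB = 1,125,899,906,842,624 bytes
49,500,000,000,000 / 1,125,899,906,842,624 = 0.044 PiB

0.044 PiB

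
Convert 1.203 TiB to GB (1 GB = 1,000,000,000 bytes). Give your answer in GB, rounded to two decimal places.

1,322.71 GB

1.203 TiB × 1,099,511,627,776 bytes/TiB = 1,322,712,488,214.528 bytes
1 GB = 1,000,000,000 bytes
1,322,712,488,214.528 / 1,000,000,000 = 1,322.71 GB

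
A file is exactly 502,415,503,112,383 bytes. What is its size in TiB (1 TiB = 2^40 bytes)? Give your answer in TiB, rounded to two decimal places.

502,415,503,112,383 bytes given.
1 TiB = 2^40 bytes = 1,099,511,627,776 bytes
502,415,503,112,383 / 1,099,511,627,776 = 456.94 TiB

456.94 TiB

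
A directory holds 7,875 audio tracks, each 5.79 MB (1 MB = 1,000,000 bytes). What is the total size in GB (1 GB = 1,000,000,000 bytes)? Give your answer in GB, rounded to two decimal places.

45.60 GB

Total = 7,875 × 5.79 MB = 45596.25 MB
= 45596.25 × 1,000,000 bytes = 45,596,250,000 bytes
1 GB = 1,000,000,000 bytes
45,596,250,000 / 1,000,000,000 = 45.60 GB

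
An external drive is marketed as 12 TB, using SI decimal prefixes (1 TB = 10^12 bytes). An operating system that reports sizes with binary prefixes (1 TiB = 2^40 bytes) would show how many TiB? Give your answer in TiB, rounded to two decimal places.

10.91 TiB

12 TB = 12 × 10^12 bytes = 12,000,000,000,000 bytes
1 TiB = 2^40 bytes = 1,099,511,627,776 bytes
12,000,000,000,000 / 1,099,511,627,776 = 10.91 TiB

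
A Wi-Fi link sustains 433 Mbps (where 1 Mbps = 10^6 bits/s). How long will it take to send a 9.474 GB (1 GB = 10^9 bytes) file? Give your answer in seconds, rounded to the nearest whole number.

175 seconds

9.474 GB = 9,474,000,000 bytes = 75,792,000,000 bits
433 Mbps = 433,000,000 bits/s
time = 75,792,000,000 / 433,000,000 = 175 s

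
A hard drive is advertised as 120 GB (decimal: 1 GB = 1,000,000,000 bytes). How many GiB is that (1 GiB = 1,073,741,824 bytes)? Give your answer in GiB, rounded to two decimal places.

111.76 GiB

120 GB × 1,000,000,000 bytes/GB = 120,000,000,000 bytes
1 GiB = 1,073,741,824 bytes
120,000,000,000 / 1,073,741,824 = 111.76 GiB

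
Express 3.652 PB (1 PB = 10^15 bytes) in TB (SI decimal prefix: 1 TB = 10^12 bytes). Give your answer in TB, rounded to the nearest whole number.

3,652 TB

3.652 PB = 3.652 × 10^15 bytes = 3,652,000,000,000,000 bytes
1 TB = 10^12 bytes = 1,000,000,000,000 bytes
3,652,000,000,000,000 / 1,000,000,000,000 = 3,652 TB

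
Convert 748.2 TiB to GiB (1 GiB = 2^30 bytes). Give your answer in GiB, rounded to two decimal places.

766,156.80 GiB

748.2 TiB × 1,099,511,627,776 bytes/TiB = 822,654,599,902,003.2 bytes
1 GiB = 1,073,741,824 bytes
822,654,599,902,003.2 / 1,073,741,824 = 766,156.80 GiB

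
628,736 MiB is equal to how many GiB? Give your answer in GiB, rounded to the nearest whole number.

628,736 MiB = 628,736 × 2^20 bytes = 659,277,479,936 bytes
1 GiB = 2^30 bytes = 1,073,741,824 bytes
659,277,479,936 / 1,073,741,824 = 614 GiB

614 GiB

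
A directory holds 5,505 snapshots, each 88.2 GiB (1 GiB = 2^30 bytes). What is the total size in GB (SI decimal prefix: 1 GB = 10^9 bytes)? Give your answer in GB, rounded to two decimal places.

Total = 5,505 × 88.2 GiB = 485,541 GiB
= 485,541 × 1,073,741,824 bytes = 521,345,678,966,784 bytes
1 GB = 1,000,000,000 bytes
521,345,678,966,784 / 1,000,000,000 = 521,345.68 GB

521,345.68 GB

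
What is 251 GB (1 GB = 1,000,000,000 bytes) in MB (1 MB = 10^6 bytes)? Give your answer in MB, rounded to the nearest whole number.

251,000 MB

251 GB = 251 × 10^9 bytes = 251,000,000,000 bytes
1 MB = 10^6 bytes = 1,000,000 bytes
251,000,000,000 / 1,000,000 = 251,000 MB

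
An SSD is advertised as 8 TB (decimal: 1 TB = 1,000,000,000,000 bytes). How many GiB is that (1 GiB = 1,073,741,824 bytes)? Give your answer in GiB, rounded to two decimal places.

7,450.58 GiB

8 TB × 1,000,000,000,000 bytes/TB = 8,000,000,000,000 bytes
1 GiB = 1,073,741,824 bytes
8,000,000,000,000 / 1,073,741,824 = 7,450.58 GiB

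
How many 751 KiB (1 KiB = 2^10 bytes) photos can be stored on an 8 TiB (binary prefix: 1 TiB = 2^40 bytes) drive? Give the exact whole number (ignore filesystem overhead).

Capacity: 8 TiB = 8,796,093,022,208 bytes
Per item: 751 KiB = 769,024 bytes
⌊8,796,093,022,208 / 769,024⌋ = 11,437,995

11,437,995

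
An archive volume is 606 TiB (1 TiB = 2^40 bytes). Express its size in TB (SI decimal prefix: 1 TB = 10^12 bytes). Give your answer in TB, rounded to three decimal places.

606 TiB = 606 × 2^40 bytes = 666,304,046,432,256 bytes
1 TB = 10^12 bytes = 1,000,000,000,000 bytes
666,304,046,432,256 / 1,000,000,000,000 = 666.304 TB

666.304 TB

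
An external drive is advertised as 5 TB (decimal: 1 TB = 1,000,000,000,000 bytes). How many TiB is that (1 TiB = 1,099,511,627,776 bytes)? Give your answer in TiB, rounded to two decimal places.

5 TB = 5 × 10^12 bytes = 5,000,000,000,000 bytes
1 TiB = 2^40 bytes = 1,099,511,627,776 bytes
5,000,000,000,000 / 1,099,511,627,776 = 4.55 TiB

4.55 TiB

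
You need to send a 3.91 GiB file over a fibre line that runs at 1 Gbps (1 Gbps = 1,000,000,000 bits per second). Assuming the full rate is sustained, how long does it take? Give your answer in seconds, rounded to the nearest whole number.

3.91 GiB = 4,198,330,531.84 bytes = 33,586,644,254.72 bits
1 Gbps = 1,000,000,000 bits/s
time = 33,586,644,254.72 / 1,000,000,000 = 34 s

34 seconds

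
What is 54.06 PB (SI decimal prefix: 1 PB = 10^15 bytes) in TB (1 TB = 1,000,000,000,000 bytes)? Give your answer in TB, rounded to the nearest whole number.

54,060 TB

54.06 PB = 54.06 × 10^15 bytes = 54,060,000,000,000,000 bytes
1 TB = 10^12 bytes = 1,000,000,000,000 bytes
54,060,000,000,000,000 / 1,000,000,000,000 = 54,060 TB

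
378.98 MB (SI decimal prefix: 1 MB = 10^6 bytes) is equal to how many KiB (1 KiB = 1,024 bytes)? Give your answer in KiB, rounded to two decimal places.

378.98 MB × 1,000,000 bytes/MB = 378,980,000 bytes
1 KiB = 2^10 bytes = 1,024 bytes
378,980,000 / 1,024 = 370,097.66 KiB

370,097.66 KiB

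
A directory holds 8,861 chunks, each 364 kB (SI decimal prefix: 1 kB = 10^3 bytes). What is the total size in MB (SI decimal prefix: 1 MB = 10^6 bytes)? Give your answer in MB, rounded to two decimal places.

Total = 8,861 × 364 kB = 3,225,404 kB
= 3,225,404 × 1,000 bytes = 3,225,404,000 bytes
1 MB = 1,000,000 bytes
3,225,404,000 / 1,000,000 = 3,225.40 MB

3,225.40 MB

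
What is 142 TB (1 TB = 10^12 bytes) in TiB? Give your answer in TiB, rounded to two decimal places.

142 TB × 1,000,000,000,000 bytes/TB = 142,000,000,000,000 bytes
1 TiB = 1,099,511,627,776 bytes
142,000,000,000,000 / 1,099,511,627,776 = 129.15 TiB

129.15 TiB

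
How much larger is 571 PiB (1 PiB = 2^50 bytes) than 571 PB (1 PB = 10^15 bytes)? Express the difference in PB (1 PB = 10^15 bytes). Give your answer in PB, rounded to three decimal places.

71.889 PB

571 PiB = 571 × 1,125,899,906,842,624 = 642,888,846,807,138,304 bytes
571 PB = 571 × 1,000,000,000,000,000 = 571,000,000,000,000,000 bytes
difference = 71,888,846,807,138,304 bytes
71,888,846,807,138,304 / 1,000,000,000,000,000 = 71.889 PB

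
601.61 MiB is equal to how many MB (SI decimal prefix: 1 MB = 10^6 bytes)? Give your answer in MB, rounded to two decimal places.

601.61 MiB × 1,048,576 bytes/MiB = 630,833,807.36 bytes
1 MB = 1,000,000 bytes
630,833,807.36 / 1,000,000 = 630.83 MB

630.83 MB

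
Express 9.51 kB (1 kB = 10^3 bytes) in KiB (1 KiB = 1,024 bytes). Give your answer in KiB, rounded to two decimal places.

9.51 kB = 9.51 × 10^3 bytes = 9,510 bytes
1 KiB = 1,024 bytes
9,510 / 1,024 = 9.29 KiB

9.29 KiB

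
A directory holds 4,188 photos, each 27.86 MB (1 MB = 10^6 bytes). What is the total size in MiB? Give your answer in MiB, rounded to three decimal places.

Total = 4,188 × 27.86 MB = 116677.68 MB
= 116677.68 × 1,000,000 bytes = 116,677,680,000 bytes
1 MiB = 1,048,576 bytes
116,677,680,000 / 1,048,576 = 111,272.507 MiB

111,272.507 MiB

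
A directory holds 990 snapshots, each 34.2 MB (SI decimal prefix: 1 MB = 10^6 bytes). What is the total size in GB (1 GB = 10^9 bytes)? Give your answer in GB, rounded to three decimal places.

Total = 990 × 34.2 MB = 33,858 MB
= 33,858 × 1,000,000 bytes = 33,858,000,000 bytes
1 GB = 1,000,000,000 bytes
33,858,000,000 / 1,000,000,000 = 33.858 GB

33.858 GB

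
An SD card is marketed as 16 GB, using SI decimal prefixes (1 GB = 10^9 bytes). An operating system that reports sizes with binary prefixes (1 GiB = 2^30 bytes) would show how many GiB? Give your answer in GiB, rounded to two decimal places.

16 GB × 1,000,000,000 bytes/GB = 16,000,000,000 bytes
1 GiB = 1,073,741,824 bytes
16,000,000,000 / 1,073,741,824 = 14.90 GiB

14.90 GiB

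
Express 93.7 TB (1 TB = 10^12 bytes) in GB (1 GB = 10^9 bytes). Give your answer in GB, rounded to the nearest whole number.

93,700 GB

93.7 TB × 1,000,000,000,000 bytes/TB = 93,700,000,000,000 bytes
1 GB = 1,000,000,000 bytes
93,700,000,000,000 / 1,000,000,000 = 93,700 GB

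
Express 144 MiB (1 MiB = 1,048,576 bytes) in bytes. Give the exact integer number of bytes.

150,994,944 bytes

144 × 1,048,576 = 150,994,944 bytes  (1 MiB = 2^20 bytes)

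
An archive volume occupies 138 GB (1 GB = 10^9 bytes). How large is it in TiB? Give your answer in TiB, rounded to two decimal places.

138 GB = 138 × 10^9 bytes = 138,000,000,000 bytes
1 TiB = 2^40 bytes = 1,099,511,627,776 bytes
138,000,000,000 / 1,099,511,627,776 = 0.13 TiB

0.13 TiB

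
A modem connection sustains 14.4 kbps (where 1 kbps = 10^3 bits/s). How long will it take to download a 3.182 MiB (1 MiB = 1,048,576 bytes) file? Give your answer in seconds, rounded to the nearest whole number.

1,854 seconds

3.182 MiB = 3,336,568.832 bytes = 26,692,550.656 bits
14.4 kbps = 14,400 bits/s
time = 26,692,550.656 / 14,400 = 1,854 s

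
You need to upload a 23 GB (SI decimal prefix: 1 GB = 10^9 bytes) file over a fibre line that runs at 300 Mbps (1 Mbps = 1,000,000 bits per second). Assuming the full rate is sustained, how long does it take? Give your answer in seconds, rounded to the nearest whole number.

23 GB = 23,000,000,000 bytes = 184,000,000,000 bits
300 Mbps = 300,000,000 bits/s
time = 184,000,000,000 / 300,000,000 = 613 s

613 seconds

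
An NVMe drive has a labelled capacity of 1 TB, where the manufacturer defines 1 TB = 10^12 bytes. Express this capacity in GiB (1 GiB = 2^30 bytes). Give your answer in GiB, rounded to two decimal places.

1 TB = 1 × 10^12 bytes = 1,000,000,000,000 bytes
1 GiB = 1,073,741,824 bytes
1,000,000,000,000 / 1,073,741,824 = 931.32 GiB

931.32 GiB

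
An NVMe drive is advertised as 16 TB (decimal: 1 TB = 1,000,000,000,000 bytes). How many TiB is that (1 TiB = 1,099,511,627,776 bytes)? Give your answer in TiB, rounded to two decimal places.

14.55 TiB

16 TB × 1,000,000,000,000 bytes/TB = 16,000,000,000,000 bytes
1 TiB = 2^40 bytes = 1,099,511,627,776 bytes
16,000,000,000,000 / 1,099,511,627,776 = 14.55 TiB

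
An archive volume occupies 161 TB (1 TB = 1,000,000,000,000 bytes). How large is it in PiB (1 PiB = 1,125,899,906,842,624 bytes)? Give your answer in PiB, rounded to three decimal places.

161 TB × 1,000,000,000,000 bytes/TB = 161,000,000,000,000 bytes
1 PiB = 1,125,899,906,842,624 bytes
161,000,000,000,000 / 1,125,899,906,842,624 = 0.143 PiB

0.143 PiB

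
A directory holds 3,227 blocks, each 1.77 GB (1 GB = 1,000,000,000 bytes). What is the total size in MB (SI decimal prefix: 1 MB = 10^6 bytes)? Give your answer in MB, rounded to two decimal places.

Total = 3,227 × 1.77 GB = 5711.79 GB
= 5711.79 × 1,000,000,000 bytes = 5,711,790,000,000 bytes
1 MB = 1,000,000 bytes
5,711,790,000,000 / 1,000,000 = 5,711,790.00 MB

5,711,790.00 MB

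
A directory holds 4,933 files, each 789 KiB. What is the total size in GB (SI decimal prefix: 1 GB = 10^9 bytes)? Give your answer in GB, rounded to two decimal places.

3.99 GB

Total = 4,933 × 789 KiB = 3,892,137 KiB
= 3,892,137 × 1,024 bytes = 3,985,548,288 bytes
1 GB = 1,000,000,000 bytes
3,985,548,288 / 1,000,000,000 = 3.99 GB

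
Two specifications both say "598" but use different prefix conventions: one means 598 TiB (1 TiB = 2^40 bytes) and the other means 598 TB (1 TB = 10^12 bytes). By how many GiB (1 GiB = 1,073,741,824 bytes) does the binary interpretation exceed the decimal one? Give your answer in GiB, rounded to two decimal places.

598 TiB = 598 × 1,099,511,627,776 = 657,507,953,410,048 bytes
598 TB = 598 × 1,000,000,000,000 = 598,000,000,000,000 bytes
difference = 59,507,953,410,048 bytes
59,507,953,410,048 / 1,073,741,824 = 55,421.10 GiB

55,421.10 GiB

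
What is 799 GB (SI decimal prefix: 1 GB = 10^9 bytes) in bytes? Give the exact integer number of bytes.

799 × 1,000,000,000 = 799,000,000,000 bytes

799,000,000,000 bytes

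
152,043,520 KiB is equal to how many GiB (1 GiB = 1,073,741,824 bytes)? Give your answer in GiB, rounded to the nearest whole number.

145 GiB

152,043,520 KiB = 152,043,520 × 2^10 bytes = 155,692,564,480 bytes
1 GiB = 2^30 bytes = 1,073,741,824 bytes
155,692,564,480 / 1,073,741,824 = 145 GiB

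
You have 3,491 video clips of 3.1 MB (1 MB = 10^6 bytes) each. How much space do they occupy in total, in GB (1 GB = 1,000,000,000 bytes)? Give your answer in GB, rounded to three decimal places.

Total = 3,491 × 3.1 MB = 10822.1 MB
= 10822.1 × 1,000,000 bytes = 10,822,100,000 bytes
1 GB = 1,000,000,000 bytes
10,822,100,000 / 1,000,000,000 = 10.822 GB

10.822 GB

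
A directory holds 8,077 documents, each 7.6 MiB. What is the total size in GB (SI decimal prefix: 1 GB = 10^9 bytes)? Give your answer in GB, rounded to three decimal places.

64.367 GB

Total = 8,077 × 7.6 MiB = 61385.2 MiB
= 61385.2 × 1,048,576 bytes = 64,367,047,475.2 bytes
1 GB = 1,000,000,000 bytes
64,367,047,475.2 / 1,000,000,000 = 64.367 GB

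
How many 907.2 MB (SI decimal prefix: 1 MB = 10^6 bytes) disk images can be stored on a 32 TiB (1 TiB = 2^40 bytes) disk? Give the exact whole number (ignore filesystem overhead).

38,783

Capacity: 32 TiB = 35,184,372,088,832 bytes
Per item: 907.2 MB = 907,200,000 bytes
⌊35,184,372,088,832 / 907,200,000⌋ = 38,783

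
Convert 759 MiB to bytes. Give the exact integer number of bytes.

759 × 1,048,576 = 795,869,184 bytes  (1 MiB = 2^20 bytes)

795,869,184 bytes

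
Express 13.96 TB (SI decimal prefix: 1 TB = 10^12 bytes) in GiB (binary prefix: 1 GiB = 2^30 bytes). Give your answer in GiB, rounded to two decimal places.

13.96 TB × 1,000,000,000,000 bytes/TB = 13,960,000,000,000 bytes
1 GiB = 2^30 bytes = 1,073,741,824 bytes
13,960,000,000,000 / 1,073,741,824 = 13,001.26 GiB

13,001.26 GiB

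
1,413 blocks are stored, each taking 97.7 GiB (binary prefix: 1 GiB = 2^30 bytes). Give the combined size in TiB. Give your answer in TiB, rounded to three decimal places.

Total = 1,413 × 97.7 GiB = 138050.1 GiB
= 138050.1 × 1,073,741,824 bytes = 148,230,166,177,382.4 bytes
1 TiB = 1,099,511,627,776 bytes
148,230,166,177,382.4 / 1,099,511,627,776 = 134.815 TiB

134.815 TiB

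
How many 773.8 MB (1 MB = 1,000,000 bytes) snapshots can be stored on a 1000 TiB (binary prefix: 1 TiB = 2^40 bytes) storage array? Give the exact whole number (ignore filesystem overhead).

1,420,924

Capacity: 1000 TiB = 1,099,511,627,776,000 bytes
Per item: 773.8 MB = 773,800,000 bytes
⌊1,099,511,627,776,000 / 773,800,000⌋ = 1,420,924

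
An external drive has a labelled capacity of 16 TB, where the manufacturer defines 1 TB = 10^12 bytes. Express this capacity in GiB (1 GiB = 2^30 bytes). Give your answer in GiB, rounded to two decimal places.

16 TB = 16 × 10^12 bytes = 16,000,000,000,000 bytes
1 GiB = 1,073,741,824 bytes
16,000,000,000,000 / 1,073,741,824 = 14,901.16 GiB

14,901.16 GiB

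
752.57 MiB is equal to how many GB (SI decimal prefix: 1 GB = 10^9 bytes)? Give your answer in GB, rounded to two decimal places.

0.79 GB

752.57 MiB = 752.57 × 2^20 bytes = 789,126,840.32 bytes
1 GB = 10^9 bytes = 1,000,000,000 bytes
789,126,840.32 / 1,000,000,000 = 0.79 GB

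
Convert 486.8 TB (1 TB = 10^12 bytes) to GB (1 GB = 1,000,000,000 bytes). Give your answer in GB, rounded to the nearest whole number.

486,800 GB

486.8 TB × 1,000,000,000,000 bytes/TB = 486,800,000,000,000 bytes
1 GB = 10^9 bytes = 1,000,000,000 bytes
486,800,000,000,000 / 1,000,000,000 = 486,800 GB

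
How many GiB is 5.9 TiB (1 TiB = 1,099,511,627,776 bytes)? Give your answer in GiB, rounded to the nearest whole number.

5.9 TiB × 1,099,511,627,776 bytes/TiB = 6,487,118,603,878.4 bytes
1 GiB = 2^30 bytes = 1,073,741,824 bytes
6,487,118,603,878.4 / 1,073,741,824 = 6,042 GiB

6,042 GiB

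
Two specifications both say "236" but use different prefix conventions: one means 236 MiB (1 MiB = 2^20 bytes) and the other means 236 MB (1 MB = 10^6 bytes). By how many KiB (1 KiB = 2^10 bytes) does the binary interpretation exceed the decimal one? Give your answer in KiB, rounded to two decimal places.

236 MiB = 236 × 1,048,576 = 247,463,936 bytes
236 MB = 236 × 1,000,000 = 236,000,000 bytes
difference = 11,463,936 bytes
11,463,936 / 1,024 = 11,195.25 KiB

11,195.25 KiB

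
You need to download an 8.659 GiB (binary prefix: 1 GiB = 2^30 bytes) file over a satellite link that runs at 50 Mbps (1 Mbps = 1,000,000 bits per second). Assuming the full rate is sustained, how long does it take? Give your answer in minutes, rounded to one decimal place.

24.8 minutes

8.659 GiB = 9,297,530,454.016 bytes = 74,380,243,632.128 bits
50 Mbps = 50,000,000 bits/s
time = 74,380,243,632.128 / 50,000,000 = 1,487.60 s
1,487.60 s / 60 = 24.8 minutes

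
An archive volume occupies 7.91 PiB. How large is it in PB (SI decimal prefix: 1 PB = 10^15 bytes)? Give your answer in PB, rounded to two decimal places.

8.91 PB

7.91 PiB = 7.91 × 2^50 bytes = 8,905,868,263,125,155.84 bytes
1 PB = 10^15 bytes = 1,000,000,000,000,000 bytes
8,905,868,263,125,155.84 / 1,000,000,000,000,000 = 8.91 PB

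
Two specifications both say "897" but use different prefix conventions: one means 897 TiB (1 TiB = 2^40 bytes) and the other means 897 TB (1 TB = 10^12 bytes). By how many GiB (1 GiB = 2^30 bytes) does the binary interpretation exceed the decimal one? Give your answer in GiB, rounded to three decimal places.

83,131.651 GiB

897 TiB = 897 × 1,099,511,627,776 = 986,261,930,115,072 bytes
897 TB = 897 × 1,000,000,000,000 = 897,000,000,000,000 bytes
difference = 89,261,930,115,072 bytes
89,261,930,115,072 / 1,073,741,824 = 83,131.651 GiB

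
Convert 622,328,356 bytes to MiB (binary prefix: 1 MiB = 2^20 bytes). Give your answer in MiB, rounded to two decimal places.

622,328,356 bytes given.
1 MiB = 1,048,576 bytes
622,328,356 / 1,048,576 = 593.50 MiB

593.50 MiB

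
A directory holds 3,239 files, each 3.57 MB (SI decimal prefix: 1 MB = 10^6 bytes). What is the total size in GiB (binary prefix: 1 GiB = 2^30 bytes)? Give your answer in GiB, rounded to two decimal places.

10.77 GiB

Total = 3,239 × 3.57 MB = 11563.23 MB
= 11563.23 × 1,000,000 bytes = 11,563,230,000 bytes
1 GiB = 1,073,741,824 bytes
11,563,230,000 / 1,073,741,824 = 10.77 GiB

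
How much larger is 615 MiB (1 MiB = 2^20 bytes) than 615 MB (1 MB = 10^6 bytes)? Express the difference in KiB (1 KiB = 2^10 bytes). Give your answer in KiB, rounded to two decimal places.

615 MiB = 615 × 1,048,576 = 644,874,240 bytes
615 MB = 615 × 1,000,000 = 615,000,000 bytes
difference = 29,874,240 bytes
29,874,240 / 1,024 = 29,174.06 KiB

29,174.06 KiB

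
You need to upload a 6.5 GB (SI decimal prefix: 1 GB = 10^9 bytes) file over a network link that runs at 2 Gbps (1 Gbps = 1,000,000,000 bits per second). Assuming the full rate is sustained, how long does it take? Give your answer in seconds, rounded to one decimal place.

6.5 GB = 6,500,000,000 bytes = 52,000,000,000 bits
2 Gbps = 2,000,000,000 bits/s
time = 52,000,000,000 / 2,000,000,000 = 26.0 s

26.0 seconds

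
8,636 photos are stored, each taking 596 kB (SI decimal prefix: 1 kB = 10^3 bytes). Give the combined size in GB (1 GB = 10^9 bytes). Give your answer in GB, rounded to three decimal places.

Total = 8,636 × 596 kB = 5,147,056 kB
= 5,147,056 × 1,000 bytes = 5,147,056,000 bytes
1 GB = 1,000,000,000 bytes
5,147,056,000 / 1,000,000,000 = 5.147 GB

5.147 GB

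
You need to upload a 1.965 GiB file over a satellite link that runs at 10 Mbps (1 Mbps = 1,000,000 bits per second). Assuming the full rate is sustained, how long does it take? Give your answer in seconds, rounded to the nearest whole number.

1.965 GiB = 2,109,902,684.16 bytes = 16,879,221,473.28 bits
10 Mbps = 10,000,000 bits/s
time = 16,879,221,473.28 / 10,000,000 = 1,688 s

1,688 seconds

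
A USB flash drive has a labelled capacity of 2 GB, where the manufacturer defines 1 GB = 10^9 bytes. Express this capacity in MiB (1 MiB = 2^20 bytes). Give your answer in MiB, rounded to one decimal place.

2 GB = 2 × 10^9 bytes = 2,000,000,000 bytes
1 MiB = 1,048,576 bytes
2,000,000,000 / 1,048,576 = 1,907.3 MiB

1,907.3 MiB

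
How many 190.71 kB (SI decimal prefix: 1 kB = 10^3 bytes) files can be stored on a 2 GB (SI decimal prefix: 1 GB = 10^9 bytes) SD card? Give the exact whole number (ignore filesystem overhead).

10,487

Capacity: 2 GB = 2,000,000,000 bytes
Per item: 190.71 kB = 190,710 bytes
⌊2,000,000,000 / 190,710⌋ = 10,487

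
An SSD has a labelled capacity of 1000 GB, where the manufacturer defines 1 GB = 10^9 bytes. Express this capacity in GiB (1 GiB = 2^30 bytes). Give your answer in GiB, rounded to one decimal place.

931.3 GiB

1000 GB = 1000 × 10^9 bytes = 1,000,000,000,000 bytes
1 GiB = 1,073,741,824 bytes
1,000,000,000,000 / 1,073,741,824 = 931.3 GiB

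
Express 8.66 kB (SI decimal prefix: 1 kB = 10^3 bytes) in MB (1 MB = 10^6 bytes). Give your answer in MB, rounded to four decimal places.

8.66 kB × 1,000 bytes/kB = 8,660 bytes
1 MB = 1,000,000 bytes
8,660 / 1,000,000 = 0.0087 MB

0.0087 MB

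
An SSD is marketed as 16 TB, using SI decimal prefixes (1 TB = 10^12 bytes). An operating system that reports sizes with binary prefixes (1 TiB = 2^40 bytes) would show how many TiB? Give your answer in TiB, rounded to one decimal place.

14.6 TiB

16 TB = 16 × 10^12 bytes = 16,000,000,000,000 bytes
1 TiB = 1,099,511,627,776 bytes
16,000,000,000,000 / 1,099,511,627,776 = 14.6 TiB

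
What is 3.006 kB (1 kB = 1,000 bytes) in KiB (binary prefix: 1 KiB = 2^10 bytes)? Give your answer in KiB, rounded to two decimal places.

2.94 KiB

3.006 kB × 1,000 bytes/kB = 3,006 bytes
1 KiB = 2^10 bytes = 1,024 bytes
3,006 / 1,024 = 2.94 KiB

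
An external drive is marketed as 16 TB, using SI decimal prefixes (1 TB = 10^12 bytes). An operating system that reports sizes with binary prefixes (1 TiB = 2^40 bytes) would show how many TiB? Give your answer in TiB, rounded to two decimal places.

14.55 TiB

16 TB = 16 × 10^12 bytes = 16,000,000,000,000 bytes
1 TiB = 2^40 bytes = 1,099,511,627,776 bytes
16,000,000,000,000 / 1,099,511,627,776 = 14.55 TiB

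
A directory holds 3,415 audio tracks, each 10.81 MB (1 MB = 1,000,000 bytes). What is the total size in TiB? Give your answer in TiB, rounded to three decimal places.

0.034 TiB

Total = 3,415 × 10.81 MB = 36916.15 MB
= 36916.15 × 1,000,000 bytes = 36,916,150,000 bytes
1 TiB = 1,099,511,627,776 bytes
36,916,150,000 / 1,099,511,627,776 = 0.034 TiB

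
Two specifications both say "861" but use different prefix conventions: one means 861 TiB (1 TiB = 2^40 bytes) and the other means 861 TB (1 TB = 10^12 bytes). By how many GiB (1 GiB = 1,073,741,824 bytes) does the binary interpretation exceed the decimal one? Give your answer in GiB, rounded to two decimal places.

861 TiB = 861 × 1,099,511,627,776 = 946,679,511,515,136 bytes
861 TB = 861 × 1,000,000,000,000 = 861,000,000,000,000 bytes
difference = 85,679,511,515,136 bytes
85,679,511,515,136 / 1,073,741,824 = 79,795.26 GiB

79,795.26 GiB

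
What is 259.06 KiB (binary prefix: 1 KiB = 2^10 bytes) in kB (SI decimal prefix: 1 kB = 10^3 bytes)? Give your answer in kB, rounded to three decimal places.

259.06 KiB × 1,024 bytes/KiB = 265,277.44 bytes
1 kB = 1,000 bytes
265,277.44 / 1,000 = 265.277 kB

265.277 kB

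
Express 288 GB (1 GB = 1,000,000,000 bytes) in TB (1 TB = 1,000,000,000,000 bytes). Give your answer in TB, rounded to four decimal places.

288 GB = 288 × 10^9 bytes = 288,000,000,000 bytes
1 TB = 10^12 bytes = 1,000,000,000,000 bytes
288,000,000,000 / 1,000,000,000,000 = 0.2880 TB

0.2880 TB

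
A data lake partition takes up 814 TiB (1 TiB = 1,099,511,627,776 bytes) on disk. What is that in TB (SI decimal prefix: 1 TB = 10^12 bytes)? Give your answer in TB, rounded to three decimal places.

895.002 TB

814 TiB = 814 × 2^40 bytes = 895,002,465,009,664 bytes
1 TB = 10^12 bytes = 1,000,000,000,000 bytes
895,002,465,009,664 / 1,000,000,000,000 = 895.002 TB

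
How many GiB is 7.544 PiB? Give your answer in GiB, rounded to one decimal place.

7.544 PiB × 1,125,899,906,842,624 bytes/PiB = 8,493,788,897,220,755.456 bytes
1 GiB = 2^30 bytes = 1,073,741,824 bytes
8,493,788,897,220,755.456 / 1,073,741,824 = 7,910,457.3 GiB

7,910,457.3 GiB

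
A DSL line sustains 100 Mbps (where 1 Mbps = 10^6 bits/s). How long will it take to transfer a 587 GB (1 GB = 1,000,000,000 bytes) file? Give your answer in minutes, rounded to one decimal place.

587 GB = 587,000,000,000 bytes = 4,696,000,000,000 bits
100 Mbps = 100,000,000 bits/s
time = 4,696,000,000,000 / 100,000,000 = 46,960.00 s
46,960.00 s / 60 = 782.7 minutes

782.7 minutes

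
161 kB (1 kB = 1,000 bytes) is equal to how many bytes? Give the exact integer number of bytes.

161 × 1,000 = 161,000 bytes

161,000 bytes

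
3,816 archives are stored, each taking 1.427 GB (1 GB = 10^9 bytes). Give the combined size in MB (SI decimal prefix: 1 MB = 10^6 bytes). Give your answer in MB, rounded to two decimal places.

Total = 3,816 × 1.427 GB = 5445.432 GB
= 5445.432 × 1,000,000,000 bytes = 5,445,432,000,000 bytes
1 MB = 1,000,000 bytes
5,445,432,000,000 / 1,000,000 = 5,445,432.00 MB

5,445,432.00 MB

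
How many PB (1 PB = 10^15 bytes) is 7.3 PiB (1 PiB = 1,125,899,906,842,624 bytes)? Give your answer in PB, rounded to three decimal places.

7.3 PiB = 7.3 × 2^50 bytes = 8,219,069,319,951,155.2 bytes
1 PB = 1,000,000,000,000,000 bytes
8,219,069,319,951,155.2 / 1,000,000,000,000,000 = 8.219 PB

8.219 PB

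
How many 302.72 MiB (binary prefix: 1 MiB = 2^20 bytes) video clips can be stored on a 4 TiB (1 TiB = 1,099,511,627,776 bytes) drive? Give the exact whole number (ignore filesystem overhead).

13,855

Capacity: 4 TiB = 4,398,046,511,104 bytes
Per item: 302.72 MiB = 317,424,926.72 bytes
⌊4,398,046,511,104 / 317,424,926.72⌋ = 13,855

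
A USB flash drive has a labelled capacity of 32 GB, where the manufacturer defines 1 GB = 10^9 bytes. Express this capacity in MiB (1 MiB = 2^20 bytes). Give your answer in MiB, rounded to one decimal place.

30,517.6 MiB

32 GB × 1,000,000,000 bytes/GB = 32,000,000,000 bytes
1 MiB = 2^20 bytes = 1,048,576 bytes
32,000,000,000 / 1,048,576 = 30,517.6 MiB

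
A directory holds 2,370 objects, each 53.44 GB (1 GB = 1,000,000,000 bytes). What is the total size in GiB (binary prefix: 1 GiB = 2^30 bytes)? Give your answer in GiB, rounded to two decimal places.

117,954.61 GiB

Total = 2,370 × 53.44 GB = 126652.8 GB
= 126652.8 × 1,000,000,000 bytes = 126,652,800,000,000 bytes
1 GiB = 1,073,741,824 bytes
126,652,800,000,000 / 1,073,741,824 = 117,954.61 GiB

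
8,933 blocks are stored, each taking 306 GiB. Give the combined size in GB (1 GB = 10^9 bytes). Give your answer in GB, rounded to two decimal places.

2,935,071.13 GB

Total = 8,933 × 306 GiB = 2,733,498 GiB
= 2,733,498 × 1,073,741,824 bytes = 2,935,071,128,420,352 bytes
1 GB = 1,000,000,000 bytes
2,935,071,128,420,352 / 1,000,000,000 = 2,935,071.13 GB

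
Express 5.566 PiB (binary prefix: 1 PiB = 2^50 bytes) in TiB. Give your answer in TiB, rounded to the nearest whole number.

5,700 TiB

5.566 PiB = 5.566 × 2^50 bytes = 6,266,758,881,486,045.184 bytes
1 TiB = 2^40 bytes = 1,099,511,627,776 bytes
6,266,758,881,486,045.184 / 1,099,511,627,776 = 5,700 TiB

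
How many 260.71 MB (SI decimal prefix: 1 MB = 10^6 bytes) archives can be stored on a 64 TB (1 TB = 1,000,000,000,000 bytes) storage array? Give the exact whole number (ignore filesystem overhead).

245,483

Capacity: 64 TB = 64,000,000,000,000 bytes
Per item: 260.71 MB = 260,710,000 bytes
⌊64,000,000,000,000 / 260,710,000⌋ = 245,483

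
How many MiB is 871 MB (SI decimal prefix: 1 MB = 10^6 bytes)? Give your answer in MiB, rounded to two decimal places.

830.65 MiB

871 MB × 1,000,000 bytes/MB = 871,000,000 bytes
1 MiB = 1,048,576 bytes
871,000,000 / 1,048,576 = 830.65 MiB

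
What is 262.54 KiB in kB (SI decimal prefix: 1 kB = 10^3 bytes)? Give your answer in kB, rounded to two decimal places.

268.84 kB

262.54 KiB × 1,024 bytes/KiB = 268,840.96 bytes
1 kB = 10^3 bytes = 1,000 bytes
268,840.96 / 1,000 = 268.84 kB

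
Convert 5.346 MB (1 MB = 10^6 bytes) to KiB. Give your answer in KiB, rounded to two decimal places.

5.346 MB × 1,000,000 bytes/MB = 5,346,000 bytes
1 KiB = 1,024 bytes
5,346,000 / 1,024 = 5,220.70 KiB

5,220.70 KiB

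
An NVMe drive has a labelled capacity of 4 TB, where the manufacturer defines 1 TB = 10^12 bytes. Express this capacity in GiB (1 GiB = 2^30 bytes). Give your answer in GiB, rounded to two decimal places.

3,725.29 GiB

4 TB = 4 × 10^12 bytes = 4,000,000,000,000 bytes
1 GiB = 2^30 bytes = 1,073,741,824 bytes
4,000,000,000,000 / 1,073,741,824 = 3,725.29 GiB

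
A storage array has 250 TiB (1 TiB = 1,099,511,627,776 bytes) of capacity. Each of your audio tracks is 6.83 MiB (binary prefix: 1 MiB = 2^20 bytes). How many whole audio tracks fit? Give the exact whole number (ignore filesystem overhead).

38,381,259

Capacity: 250 TiB = 274,877,906,944,000 bytes
Per item: 6.83 MiB = 7,161,774.08 bytes
⌊274,877,906,944,000 / 7,161,774.08⌋ = 38,381,259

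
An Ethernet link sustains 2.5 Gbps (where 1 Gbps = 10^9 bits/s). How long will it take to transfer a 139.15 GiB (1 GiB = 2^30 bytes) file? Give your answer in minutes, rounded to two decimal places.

139.15 GiB = 149,411,174,809.6 bytes = 1,195,289,398,476.8 bits
2.5 Gbps = 2,500,000,000 bits/s
time = 1,195,289,398,476.8 / 2,500,000,000 = 478.116 s
478.116 s / 60 = 7.97 minutes

7.97 minutes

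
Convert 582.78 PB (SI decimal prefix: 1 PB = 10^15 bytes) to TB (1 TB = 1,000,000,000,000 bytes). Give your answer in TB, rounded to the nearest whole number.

582,780 TB

582.78 PB = 582.78 × 10^15 bytes = 582,780,000,000,000,000 bytes
1 TB = 1,000,000,000,000 bytes
582,780,000,000,000,000 / 1,000,000,000,000 = 582,780 TB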